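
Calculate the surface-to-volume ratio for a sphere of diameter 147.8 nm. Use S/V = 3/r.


Radius r = 147.8/2 = 73.9 nm
S/V = 3 / r = 3 / 73.9
S/V = 0.0406 nm^-1

0.0406


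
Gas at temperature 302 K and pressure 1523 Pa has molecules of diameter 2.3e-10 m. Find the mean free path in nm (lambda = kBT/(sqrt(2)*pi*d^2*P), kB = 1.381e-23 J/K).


Mean free path: lambda = kB*T / (sqrt(2) * pi * d^2 * P)
lambda = 1.381e-23 * 302 / (sqrt(2) * pi * (2.3e-10)^2 * 1523)
lambda = 1.16515e-05 m
lambda = 11651.46 nm

11651.46


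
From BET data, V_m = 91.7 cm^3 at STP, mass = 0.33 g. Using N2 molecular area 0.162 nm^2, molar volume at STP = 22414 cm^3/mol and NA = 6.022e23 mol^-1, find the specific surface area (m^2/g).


Number of moles in monolayer = V_m / 22414 = 91.7 / 22414 = 0.00409119
Number of molecules = moles * NA = 0.00409119 * 6.022e23
SA = molecules * sigma / mass
SA = (91.7 / 22414) * 6.022e23 * 0.162e-18 / 0.33
SA = 1209.5 m^2/g

1209.5


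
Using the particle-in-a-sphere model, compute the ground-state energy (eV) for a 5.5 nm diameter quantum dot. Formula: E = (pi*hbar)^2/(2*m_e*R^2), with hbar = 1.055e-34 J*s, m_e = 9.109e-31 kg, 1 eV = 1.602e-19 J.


Radius R = 5.5/2 = 2.75 nm = 2.75e-09 m
E = (pi * 1.055e-34)^2 / (2 * 9.109e-31 * (2.75e-09)^2)
E(J) = 7.97331e-21
E = E(J) / 1.602e-19 = 0.0498 eV

0.0498


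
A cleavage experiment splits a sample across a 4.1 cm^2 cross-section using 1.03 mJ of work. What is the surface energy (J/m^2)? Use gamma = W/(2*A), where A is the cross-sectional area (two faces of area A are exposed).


Convert: A = 4.1 cm^2 = 0.00041 m^2, W = 1.03 mJ = 0.00103 J
Cleaving exposes two faces of area A, so total new surface = 2*A and gamma = W / (2*A)
gamma = 0.00103 / (2 * 0.00041)
gamma = 1.256 J/m^2

1.256


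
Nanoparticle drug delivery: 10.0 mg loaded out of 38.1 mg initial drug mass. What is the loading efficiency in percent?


Drug loading efficiency = (drug loaded / drug initial) * 100
DLE = 10.0 / 38.1 * 100
DLE = 0.2625 * 100
DLE = 26.25%

26.25


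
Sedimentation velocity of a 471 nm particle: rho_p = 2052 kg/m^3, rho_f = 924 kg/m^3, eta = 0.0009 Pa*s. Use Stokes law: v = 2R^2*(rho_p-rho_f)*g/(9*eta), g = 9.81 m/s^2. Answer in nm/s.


Radius R = 471/2 nm = 2.355e-07 m
Density difference = 2052 - 924 = 1128 kg/m^3
v = 2 * R^2 * (rho_p - rho_f) * g / (9 * eta)
v = 2 * (2.355e-07)^2 * 1128 * 9.81 / (9 * 0.0009)
v = 1.51532e-07 m/s = 151.5322 nm/s

151.5322


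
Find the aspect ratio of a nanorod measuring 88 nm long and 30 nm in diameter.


Aspect ratio AR = length / diameter
AR = 88 / 30
AR = 2.93

2.93


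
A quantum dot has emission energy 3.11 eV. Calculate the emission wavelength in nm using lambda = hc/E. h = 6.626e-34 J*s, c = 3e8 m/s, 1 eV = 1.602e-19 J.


Convert energy: E = 3.11 eV = 3.11 * 1.602e-19 = 4.98222e-19 J
lambda = h*c / E = 6.626e-34 * 3e8 / 4.98222e-19
lambda = 3.98979e-07 m = 399.0 nm

399.0


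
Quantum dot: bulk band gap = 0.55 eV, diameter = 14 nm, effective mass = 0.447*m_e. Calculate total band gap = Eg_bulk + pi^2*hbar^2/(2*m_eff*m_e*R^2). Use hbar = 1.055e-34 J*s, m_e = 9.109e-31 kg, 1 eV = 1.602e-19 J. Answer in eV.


Radius R = 14/2 nm = 7e-09 m
Confinement energy dE = pi^2 * hbar^2 / (2 * m_eff * m_e * R^2)
dE = pi^2 * (1.055e-34)^2 / (2 * 0.447 * 9.109e-31 * (7e-09)^2) J, divided by 1.602e-19 J/eV
dE = 0.0172 eV
Total band gap = E_g(bulk) + dE = 0.55 + 0.0172 = 0.5672 eV

0.5672


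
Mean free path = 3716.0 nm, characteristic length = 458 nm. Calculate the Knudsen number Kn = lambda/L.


Knudsen number Kn = lambda / L
Kn = 3716.0 / 458
Kn = 8.1135

8.1135


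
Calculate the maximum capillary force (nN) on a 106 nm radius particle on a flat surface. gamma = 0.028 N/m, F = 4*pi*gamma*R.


Convert radius: R = 106 nm = 1.06e-07 m
F = 4 * pi * gamma * R
F = 4 * pi * 0.028 * 1.06e-07
F = 3.7297e-08 N = 37.297 nN

37.297


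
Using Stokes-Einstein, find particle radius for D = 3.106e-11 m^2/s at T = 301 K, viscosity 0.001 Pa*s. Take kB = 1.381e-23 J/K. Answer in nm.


Stokes-Einstein: R = kB*T / (6*pi*eta*D)
R = 1.381e-23 * 301 / (6 * pi * 0.001 * 3.106e-11)
R = 7.09999e-09 m = 7.1 nm

7.1


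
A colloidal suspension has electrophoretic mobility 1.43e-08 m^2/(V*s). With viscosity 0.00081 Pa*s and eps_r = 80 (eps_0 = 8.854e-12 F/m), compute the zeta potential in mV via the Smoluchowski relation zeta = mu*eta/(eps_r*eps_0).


Smoluchowski equation: zeta = mu * eta / (eps_r * eps_0)
zeta = 1.43e-08 * 0.00081 / (80 * 8.854e-12)
zeta = 0.016353 V = 16.35 mV

16.35


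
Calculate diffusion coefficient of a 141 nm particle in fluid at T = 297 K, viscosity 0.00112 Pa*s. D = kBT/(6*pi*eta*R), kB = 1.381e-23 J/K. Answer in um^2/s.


Radius R = 141/2 = 70.5 nm = 7.05e-08 m
D = kB*T / (6*pi*eta*R)
D = 1.381e-23 * 297 / (6 * pi * 0.00112 * 7.05e-08)
D = 2.75576e-12 m^2/s = 2.756 um^2/s

2.756


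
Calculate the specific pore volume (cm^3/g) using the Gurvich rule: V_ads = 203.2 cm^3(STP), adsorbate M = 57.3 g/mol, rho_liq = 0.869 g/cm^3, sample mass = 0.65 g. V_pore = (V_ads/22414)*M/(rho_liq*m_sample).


Moles adsorbed n = V_ads / 22414 = 203.2 / 22414 = 9.065762e-03 mol
Liquid volume V_liq = n * M / rho_liq = 9.065762e-03 * 57.3 / 0.869 = 0.59778 cm^3
Specific pore volume V_pore = V_liq / m_sample = 0.59778 / 0.65
V_pore = 0.9197 cm^3/g

0.9197


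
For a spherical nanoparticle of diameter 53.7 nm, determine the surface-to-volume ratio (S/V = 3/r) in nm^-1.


Radius r = 53.7/2 = 26.85 nm
S/V = 3 / r = 3 / 26.85
S/V = 0.1117 nm^-1

0.1117


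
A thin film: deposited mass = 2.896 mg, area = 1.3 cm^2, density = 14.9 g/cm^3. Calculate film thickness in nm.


Convert: m = 2.896 mg = 2.8960e-06 kg, A = 1.3 cm^2 = 1.3000e-04 m^2, rho = 14.9 g/cm^3 = 14900 kg/m^3
t = m / (A * rho)
t = 2.8960e-06 / (1.3000e-04 * 14900)
t = 1.4951e-06 m = 1495.1 nm

1495.1


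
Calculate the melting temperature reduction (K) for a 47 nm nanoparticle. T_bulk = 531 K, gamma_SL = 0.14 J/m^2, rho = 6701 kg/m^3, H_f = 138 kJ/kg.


Radius R = 47/2 = 23.5 nm = 2.35e-08 m
Convert H_f = 138 kJ/kg = 138000 J/kg
dT = 2 * gamma_SL * T_bulk / (rho * H_f * R)
dT = 2 * 0.14 * 531 / (6701 * 138000 * 2.35e-08)
dT = 6.8 K

6.8


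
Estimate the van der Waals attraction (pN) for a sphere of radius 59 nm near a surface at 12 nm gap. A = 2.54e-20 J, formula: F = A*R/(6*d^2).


Convert to SI: R = 59 nm = 5.9e-08 m, d = 12 nm = 1.2e-08 m
F = A * R / (6 * d^2)
F = 2.54e-20 * 5.9e-08 / (6 * (1.2e-08)^2)
F = 1.73449e-12 N = 1.734 pN

1.734


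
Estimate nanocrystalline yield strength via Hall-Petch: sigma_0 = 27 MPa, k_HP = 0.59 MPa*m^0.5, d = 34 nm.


d = 34 nm = 3.4e-08 m
sqrt(d) = 0.0001843909
Hall-Petch contribution = k / sqrt(d) = 0.59 / 0.0001843909 = 3199.7 MPa
sigma = sigma_0 + k/sqrt(d) = 27 + 3199.7 = 3226.7 MPa

3226.7


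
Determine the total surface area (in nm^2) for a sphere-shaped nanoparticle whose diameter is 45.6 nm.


Radius r = 45.6/2 = 22.8 nm
Surface area SA = 4 * pi * r^2
SA = 4 * pi * (22.8)^2
SA = 6532.5 nm^2

6532.5


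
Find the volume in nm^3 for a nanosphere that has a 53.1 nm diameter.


Radius r = 53.1/2 = 26.55 nm
Volume V = (4/3) * pi * r^3
V = (4/3) * pi * (26.55)^3
V = 78393.88 nm^3

78393.88


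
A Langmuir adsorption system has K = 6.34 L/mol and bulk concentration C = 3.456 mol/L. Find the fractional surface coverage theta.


Langmuir isotherm: theta = K*C / (1 + K*C)
K*C = 6.34 * 3.456 = 21.91104
theta = 21.91104 / (1 + 21.91104) = 21.91104 / 22.91104
theta = 0.9564

0.9564


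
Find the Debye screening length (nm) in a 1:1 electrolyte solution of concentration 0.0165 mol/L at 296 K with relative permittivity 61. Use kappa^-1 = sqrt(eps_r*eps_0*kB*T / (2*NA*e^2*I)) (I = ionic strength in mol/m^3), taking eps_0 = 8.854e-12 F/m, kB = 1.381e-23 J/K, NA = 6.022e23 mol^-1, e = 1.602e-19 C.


Ionic strength I = 0.0165 * 1^2 * 1000 = 16.5 mol/m^3
kappa^-1 = sqrt(61 * 8.854e-12 * 1.381e-23 * 296 / (2 * 6.022e23 * (1.602e-19)^2 * 16.5))
kappa^-1 = 2.081 nm

2.081


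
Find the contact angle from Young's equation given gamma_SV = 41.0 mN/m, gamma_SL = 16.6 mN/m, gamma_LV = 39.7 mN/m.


cos(theta) = (gamma_SV - gamma_SL) / gamma_LV
cos(theta) = (41.0 - 16.6) / 39.7
cos(theta) = 0.61461
theta = arccos(0.61461) = 52.08 degrees

52.08


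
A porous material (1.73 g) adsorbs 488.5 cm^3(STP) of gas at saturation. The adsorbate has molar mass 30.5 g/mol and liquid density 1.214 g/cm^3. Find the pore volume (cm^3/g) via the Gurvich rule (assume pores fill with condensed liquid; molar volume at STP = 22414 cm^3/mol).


Moles adsorbed n = V_ads / 22414 = 488.5 / 22414 = 2.179441e-02 mol
Liquid volume V_liq = n * M / rho_liq = 2.179441e-02 * 30.5 / 1.214 = 0.54755 cm^3
Specific pore volume V_pore = V_liq / m_sample = 0.54755 / 1.73
V_pore = 0.3165 cm^3/g

0.3165


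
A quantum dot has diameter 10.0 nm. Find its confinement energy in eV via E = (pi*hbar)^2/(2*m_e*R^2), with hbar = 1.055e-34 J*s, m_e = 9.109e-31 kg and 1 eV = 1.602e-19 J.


Radius R = 10.0/2 = 5 nm = 5e-09 m
E = (pi * 1.055e-34)^2 / (2 * 9.109e-31 * (5e-09)^2)
E(J) = 2.41193e-21
E = E(J) / 1.602e-19 = 0.0151 eV

0.0151


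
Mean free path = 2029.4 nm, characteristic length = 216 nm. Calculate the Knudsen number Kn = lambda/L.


Knudsen number Kn = lambda / L
Kn = 2029.4 / 216
Kn = 9.3954

9.3954


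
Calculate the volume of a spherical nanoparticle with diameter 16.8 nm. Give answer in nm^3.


Radius r = 16.8/2 = 8.4 nm
Volume V = (4/3) * pi * r^3
V = (4/3) * pi * (8.4)^3
V = 2482.71 nm^3

2482.71


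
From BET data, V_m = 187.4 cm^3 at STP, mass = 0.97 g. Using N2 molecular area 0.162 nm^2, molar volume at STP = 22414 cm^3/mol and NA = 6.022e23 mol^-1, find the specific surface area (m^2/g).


Number of moles in monolayer = V_m / 22414 = 187.4 / 22414 = 0.00836085
Number of molecules = moles * NA = 0.00836085 * 6.022e23
SA = molecules * sigma / mass
SA = (187.4 / 22414) * 6.022e23 * 0.162e-18 / 0.97
SA = 840.9 m^2/g

840.9


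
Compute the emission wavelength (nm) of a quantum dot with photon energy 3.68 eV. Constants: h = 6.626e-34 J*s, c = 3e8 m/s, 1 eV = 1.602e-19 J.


Convert energy: E = 3.68 eV = 3.68 * 1.602e-19 = 5.89536e-19 J
lambda = h*c / E = 6.626e-34 * 3e8 / 5.89536e-19
lambda = 3.3718e-07 m = 337.2 nm

337.2


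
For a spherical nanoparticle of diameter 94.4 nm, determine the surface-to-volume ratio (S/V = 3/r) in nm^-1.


Radius r = 94.4/2 = 47.2 nm
S/V = 3 / r = 3 / 47.2
S/V = 0.0636 nm^-1

0.0636


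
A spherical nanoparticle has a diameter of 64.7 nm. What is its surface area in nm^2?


Radius r = 64.7/2 = 32.35 nm
Surface area SA = 4 * pi * r^2
SA = 4 * pi * (32.35)^2
SA = 13150.99 nm^2

13150.99


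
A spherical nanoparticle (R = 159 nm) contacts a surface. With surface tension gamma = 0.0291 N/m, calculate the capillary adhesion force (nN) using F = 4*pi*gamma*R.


Convert radius: R = 159 nm = 1.59e-07 m
F = 4 * pi * gamma * R
F = 4 * pi * 0.0291 * 1.59e-07
F = 5.81433e-08 N = 58.1433 nN

58.1433


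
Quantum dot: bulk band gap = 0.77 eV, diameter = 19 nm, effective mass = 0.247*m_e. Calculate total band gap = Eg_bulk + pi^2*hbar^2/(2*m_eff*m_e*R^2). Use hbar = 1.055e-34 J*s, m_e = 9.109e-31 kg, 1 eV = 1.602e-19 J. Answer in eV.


Radius R = 19/2 nm = 9.5e-09 m
Confinement energy dE = pi^2 * hbar^2 / (2 * m_eff * m_e * R^2)
dE = pi^2 * (1.055e-34)^2 / (2 * 0.247 * 9.109e-31 * (9.5e-09)^2) J, divided by 1.602e-19 J/eV
dE = 0.0169 eV
Total band gap = E_g(bulk) + dE = 0.77 + 0.0169 = 0.7869 eV

0.7869


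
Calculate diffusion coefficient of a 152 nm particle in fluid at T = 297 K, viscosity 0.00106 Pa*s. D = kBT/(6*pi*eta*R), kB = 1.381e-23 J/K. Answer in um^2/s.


Radius R = 152/2 = 76 nm = 7.6e-08 m
D = kB*T / (6*pi*eta*R)
D = 1.381e-23 * 297 / (6 * pi * 0.00106 * 7.6e-08)
D = 2.70103e-12 m^2/s = 2.701 um^2/s

2.701


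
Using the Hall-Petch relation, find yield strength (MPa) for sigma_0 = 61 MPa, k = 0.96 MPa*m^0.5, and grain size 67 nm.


d = 67 nm = 6.7e-08 m
sqrt(d) = 0.0002588436
Hall-Petch contribution = k / sqrt(d) = 0.96 / 0.0002588436 = 3708.8 MPa
sigma = sigma_0 + k/sqrt(d) = 61 + 3708.8 = 3769.8 MPa

3769.8


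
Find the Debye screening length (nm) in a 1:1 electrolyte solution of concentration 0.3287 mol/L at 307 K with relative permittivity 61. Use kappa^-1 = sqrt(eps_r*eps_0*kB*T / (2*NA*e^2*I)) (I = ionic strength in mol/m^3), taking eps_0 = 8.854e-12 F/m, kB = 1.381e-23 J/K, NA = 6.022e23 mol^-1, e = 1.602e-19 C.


Ionic strength I = 0.3287 * 1^2 * 1000 = 328.7 mol/m^3
kappa^-1 = sqrt(61 * 8.854e-12 * 1.381e-23 * 307 / (2 * 6.022e23 * (1.602e-19)^2 * 328.7))
kappa^-1 = 0.475 nm

0.475


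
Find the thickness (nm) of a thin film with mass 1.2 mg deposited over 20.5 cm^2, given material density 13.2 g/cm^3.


Convert: m = 1.2 mg = 1.2000e-06 kg, A = 20.5 cm^2 = 2.0500e-03 m^2, rho = 13.2 g/cm^3 = 13200 kg/m^3
t = m / (A * rho)
t = 1.2000e-06 / (2.0500e-03 * 13200)
t = 4.4346e-08 m = 44.3 nm

44.3


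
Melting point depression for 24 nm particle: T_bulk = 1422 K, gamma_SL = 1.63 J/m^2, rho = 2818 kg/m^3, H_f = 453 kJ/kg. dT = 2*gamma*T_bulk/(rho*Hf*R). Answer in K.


Radius R = 24/2 = 12 nm = 1.2e-08 m
Convert H_f = 453 kJ/kg = 453000 J/kg
dT = 2 * gamma_SL * T_bulk / (rho * H_f * R)
dT = 2 * 1.63 * 1422 / (2818 * 453000 * 1.2e-08)
dT = 302.6 K

302.6


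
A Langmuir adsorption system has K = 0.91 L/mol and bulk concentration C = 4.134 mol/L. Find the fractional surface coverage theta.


Langmuir isotherm: theta = K*C / (1 + K*C)
K*C = 0.91 * 4.134 = 3.76194
theta = 3.76194 / (1 + 3.76194) = 3.76194 / 4.76194
theta = 0.79

0.79


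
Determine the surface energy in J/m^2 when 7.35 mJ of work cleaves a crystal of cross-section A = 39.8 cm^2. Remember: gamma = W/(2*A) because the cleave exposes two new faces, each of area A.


Convert: A = 39.8 cm^2 = 0.00398 m^2, W = 7.35 mJ = 0.00735 J
Cleaving exposes two faces of area A, so total new surface = 2*A and gamma = W / (2*A)
gamma = 0.00735 / (2 * 0.00398)
gamma = 0.923 J/m^2

0.923


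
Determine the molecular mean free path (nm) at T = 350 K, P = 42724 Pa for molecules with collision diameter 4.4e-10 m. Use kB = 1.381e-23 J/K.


Mean free path: lambda = kB*T / (sqrt(2) * pi * d^2 * P)
lambda = 1.381e-23 * 350 / (sqrt(2) * pi * (4.4e-10)^2 * 42724)
lambda = 1.31528e-07 m
lambda = 131.53 nm

131.53


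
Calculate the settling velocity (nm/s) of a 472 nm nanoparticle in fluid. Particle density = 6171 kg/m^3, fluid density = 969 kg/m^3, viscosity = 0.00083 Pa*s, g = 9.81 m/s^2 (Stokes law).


Radius R = 472/2 nm = 2.36e-07 m
Density difference = 6171 - 969 = 5202 kg/m^3
v = 2 * R^2 * (rho_p - rho_f) * g / (9 * eta)
v = 2 * (2.36e-07)^2 * 5202 * 9.81 / (9 * 0.00083)
v = 7.60979e-07 m/s = 760.9791 nm/s

760.9791


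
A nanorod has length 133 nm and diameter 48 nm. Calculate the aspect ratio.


Aspect ratio AR = length / diameter
AR = 133 / 48
AR = 2.77

2.77


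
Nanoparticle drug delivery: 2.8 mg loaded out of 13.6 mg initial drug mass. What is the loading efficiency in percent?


Drug loading efficiency = (drug loaded / drug initial) * 100
DLE = 2.8 / 13.6 * 100
DLE = 0.2059 * 100
DLE = 20.59%

20.59


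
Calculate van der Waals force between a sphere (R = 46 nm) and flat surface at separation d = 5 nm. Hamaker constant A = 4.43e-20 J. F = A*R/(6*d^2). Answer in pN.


Convert to SI: R = 46 nm = 4.6e-08 m, d = 5 nm = 5e-09 m
F = A * R / (6 * d^2)
F = 4.43e-20 * 4.6e-08 / (6 * (5e-09)^2)
F = 1.35853e-11 N = 13.585 pN

13.585


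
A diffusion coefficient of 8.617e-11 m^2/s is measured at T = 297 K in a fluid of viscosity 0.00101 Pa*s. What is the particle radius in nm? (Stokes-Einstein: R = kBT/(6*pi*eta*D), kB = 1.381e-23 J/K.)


Stokes-Einstein: R = kB*T / (6*pi*eta*D)
R = 1.381e-23 * 297 / (6 * pi * 0.00101 * 8.617e-11)
R = 2.50018e-09 m = 2.5 nm

2.5


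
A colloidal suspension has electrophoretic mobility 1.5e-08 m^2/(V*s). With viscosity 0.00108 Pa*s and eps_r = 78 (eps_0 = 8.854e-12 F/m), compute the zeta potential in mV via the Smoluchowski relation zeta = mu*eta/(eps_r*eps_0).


Smoluchowski equation: zeta = mu * eta / (eps_r * eps_0)
zeta = 1.5e-08 * 0.00108 / (78 * 8.854e-12)
zeta = 0.023457 V = 23.46 mV

23.46


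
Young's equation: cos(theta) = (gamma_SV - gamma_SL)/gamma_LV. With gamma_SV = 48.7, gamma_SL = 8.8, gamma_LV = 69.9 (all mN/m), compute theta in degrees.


cos(theta) = (gamma_SV - gamma_SL) / gamma_LV
cos(theta) = (48.7 - 8.8) / 69.9
cos(theta) = 0.570815
theta = arccos(0.570815) = 55.19 degrees

55.19


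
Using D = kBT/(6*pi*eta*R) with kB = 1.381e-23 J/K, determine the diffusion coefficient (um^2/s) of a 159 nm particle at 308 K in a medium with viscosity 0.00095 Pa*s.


Radius R = 159/2 = 79.5 nm = 7.95e-08 m
D = kB*T / (6*pi*eta*R)
D = 1.381e-23 * 308 / (6 * pi * 0.00095 * 7.95e-08)
D = 2.98781e-12 m^2/s = 2.988 um^2/s

2.988


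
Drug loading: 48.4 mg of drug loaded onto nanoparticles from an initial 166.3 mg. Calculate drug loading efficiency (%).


Drug loading efficiency = (drug loaded / drug initial) * 100
DLE = 48.4 / 166.3 * 100
DLE = 0.291 * 100
DLE = 29.1%

29.1


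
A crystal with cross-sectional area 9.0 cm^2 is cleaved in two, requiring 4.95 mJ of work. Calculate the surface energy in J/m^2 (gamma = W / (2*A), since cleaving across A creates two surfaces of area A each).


Convert: A = 9.0 cm^2 = 0.0009 m^2, W = 4.95 mJ = 0.00495 J
Cleaving exposes two faces of area A, so total new surface = 2*A and gamma = W / (2*A)
gamma = 0.00495 / (2 * 0.0009)
gamma = 2.75 J/m^2

2.75


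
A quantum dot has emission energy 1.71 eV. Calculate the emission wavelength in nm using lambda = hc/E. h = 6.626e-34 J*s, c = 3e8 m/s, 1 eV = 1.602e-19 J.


Convert energy: E = 1.71 eV = 1.71 * 1.602e-19 = 2.73942e-19 J
lambda = h*c / E = 6.626e-34 * 3e8 / 2.73942e-19
lambda = 7.25628e-07 m = 725.6 nm

725.6


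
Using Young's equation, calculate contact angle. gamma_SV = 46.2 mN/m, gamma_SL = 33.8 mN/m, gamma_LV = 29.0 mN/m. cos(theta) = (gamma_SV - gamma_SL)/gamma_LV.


cos(theta) = (gamma_SV - gamma_SL) / gamma_LV
cos(theta) = (46.2 - 33.8) / 29.0
cos(theta) = 0.427586
theta = arccos(0.427586) = 64.69 degrees

64.69


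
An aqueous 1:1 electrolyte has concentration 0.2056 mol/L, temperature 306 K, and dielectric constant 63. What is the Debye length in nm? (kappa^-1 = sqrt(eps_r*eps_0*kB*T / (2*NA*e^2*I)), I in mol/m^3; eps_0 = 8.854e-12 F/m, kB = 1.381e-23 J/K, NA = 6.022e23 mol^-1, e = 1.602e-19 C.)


Ionic strength I = 0.2056 * 1^2 * 1000 = 205.6 mol/m^3
kappa^-1 = sqrt(63 * 8.854e-12 * 1.381e-23 * 306 / (2 * 6.022e23 * (1.602e-19)^2 * 205.6))
kappa^-1 = 0.609 nm

0.609


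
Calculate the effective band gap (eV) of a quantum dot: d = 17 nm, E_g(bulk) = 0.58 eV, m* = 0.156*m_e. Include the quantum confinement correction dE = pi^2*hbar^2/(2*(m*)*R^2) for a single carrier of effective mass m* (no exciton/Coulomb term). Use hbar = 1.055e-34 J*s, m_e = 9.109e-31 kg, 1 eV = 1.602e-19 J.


Radius R = 17/2 nm = 8.5e-09 m
Confinement energy dE = pi^2 * hbar^2 / (2 * m_eff * m_e * R^2)
dE = pi^2 * (1.055e-34)^2 / (2 * 0.156 * 9.109e-31 * (8.5e-09)^2) J, divided by 1.602e-19 J/eV
dE = 0.0334 eV
Total band gap = E_g(bulk) + dE = 0.58 + 0.0334 = 0.6134 eV

0.6134


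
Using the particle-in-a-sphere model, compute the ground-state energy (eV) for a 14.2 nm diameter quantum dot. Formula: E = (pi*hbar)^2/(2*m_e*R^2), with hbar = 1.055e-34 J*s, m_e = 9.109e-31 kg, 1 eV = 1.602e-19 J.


Radius R = 14.2/2 = 7.1 nm = 7.1e-09 m
E = (pi * 1.055e-34)^2 / (2 * 9.109e-31 * (7.1e-09)^2)
E(J) = 1.19615e-21
E = E(J) / 1.602e-19 = 0.0075 eV

0.0075


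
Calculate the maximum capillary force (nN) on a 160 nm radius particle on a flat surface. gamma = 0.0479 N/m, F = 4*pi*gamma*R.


Convert radius: R = 160 nm = 1.6e-07 m
F = 4 * pi * gamma * R
F = 4 * pi * 0.0479 * 1.6e-07
F = 9.63087e-08 N = 96.3087 nN

96.3087


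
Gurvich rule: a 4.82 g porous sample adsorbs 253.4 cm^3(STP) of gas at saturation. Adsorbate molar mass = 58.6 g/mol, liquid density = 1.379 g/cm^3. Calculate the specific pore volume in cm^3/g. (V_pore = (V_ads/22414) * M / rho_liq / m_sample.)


Moles adsorbed n = V_ads / 22414 = 253.4 / 22414 = 1.130543e-02 mol
Liquid volume V_liq = n * M / rho_liq = 1.130543e-02 * 58.6 / 1.379 = 0.48042 cm^3
Specific pore volume V_pore = V_liq / m_sample = 0.48042 / 4.82
V_pore = 0.0997 cm^3/g

0.0997


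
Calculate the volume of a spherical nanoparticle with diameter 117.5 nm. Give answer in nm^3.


Radius r = 117.5/2 = 58.75 nm
Volume V = (4/3) * pi * r^3
V = (4/3) * pi * (58.75)^3
V = 849399.93 nm^3

849399.93


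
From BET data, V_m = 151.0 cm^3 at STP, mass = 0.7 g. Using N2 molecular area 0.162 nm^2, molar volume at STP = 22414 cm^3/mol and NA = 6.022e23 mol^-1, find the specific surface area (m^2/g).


Number of moles in monolayer = V_m / 22414 = 151.0 / 22414 = 0.00673686
Number of molecules = moles * NA = 0.00673686 * 6.022e23
SA = molecules * sigma / mass
SA = (151.0 / 22414) * 6.022e23 * 0.162e-18 / 0.7
SA = 938.9 m^2/g

938.9


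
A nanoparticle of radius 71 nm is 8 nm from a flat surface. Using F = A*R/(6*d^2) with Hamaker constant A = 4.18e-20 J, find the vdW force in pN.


Convert to SI: R = 71 nm = 7.1e-08 m, d = 8 nm = 8e-09 m
F = A * R / (6 * d^2)
F = 4.18e-20 * 7.1e-08 / (6 * (8e-09)^2)
F = 7.72865e-12 N = 7.729 pN

7.729


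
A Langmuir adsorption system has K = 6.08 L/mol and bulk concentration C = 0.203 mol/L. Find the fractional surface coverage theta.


Langmuir isotherm: theta = K*C / (1 + K*C)
K*C = 6.08 * 0.203 = 1.23424
theta = 1.23424 / (1 + 1.23424) = 1.23424 / 2.23424
theta = 0.5524

0.5524


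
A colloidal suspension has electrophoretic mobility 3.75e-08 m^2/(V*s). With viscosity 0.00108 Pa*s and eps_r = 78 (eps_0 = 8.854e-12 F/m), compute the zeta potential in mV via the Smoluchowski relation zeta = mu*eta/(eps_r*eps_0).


Smoluchowski equation: zeta = mu * eta / (eps_r * eps_0)
zeta = 3.75e-08 * 0.00108 / (78 * 8.854e-12)
zeta = 0.058644 V = 58.64 mV

58.64


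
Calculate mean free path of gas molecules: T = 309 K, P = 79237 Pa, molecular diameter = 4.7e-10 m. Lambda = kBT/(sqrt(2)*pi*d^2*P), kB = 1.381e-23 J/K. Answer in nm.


Mean free path: lambda = kB*T / (sqrt(2) * pi * d^2 * P)
lambda = 1.381e-23 * 309 / (sqrt(2) * pi * (4.7e-10)^2 * 79237)
lambda = 5.48736e-08 m
lambda = 54.87 nm

54.87


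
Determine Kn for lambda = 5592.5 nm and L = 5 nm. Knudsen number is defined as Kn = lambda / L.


Knudsen number Kn = lambda / L
Kn = 5592.5 / 5
Kn = 1118.5

1118.5


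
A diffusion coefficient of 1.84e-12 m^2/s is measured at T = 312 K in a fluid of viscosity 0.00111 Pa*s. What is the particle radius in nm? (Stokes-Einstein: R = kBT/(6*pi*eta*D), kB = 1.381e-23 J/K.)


Stokes-Einstein: R = kB*T / (6*pi*eta*D)
R = 1.381e-23 * 312 / (6 * pi * 0.00111 * 1.84e-12)
R = 1.1192e-07 m = 111.92 nm

111.92


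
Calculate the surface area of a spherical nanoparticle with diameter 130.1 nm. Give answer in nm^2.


Radius r = 130.1/2 = 65.05 nm
Surface area SA = 4 * pi * r^2
SA = 4 * pi * (65.05)^2
SA = 53174.63 nm^2

53174.63


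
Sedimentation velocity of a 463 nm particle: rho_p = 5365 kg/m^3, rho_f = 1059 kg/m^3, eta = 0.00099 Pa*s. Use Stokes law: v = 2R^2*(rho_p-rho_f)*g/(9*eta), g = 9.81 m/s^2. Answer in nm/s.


Radius R = 463/2 nm = 2.315e-07 m
Density difference = 5365 - 1059 = 4306 kg/m^3
v = 2 * R^2 * (rho_p - rho_f) * g / (9 * eta)
v = 2 * (2.315e-07)^2 * 4306 * 9.81 / (9 * 0.00099)
v = 5.08156e-07 m/s = 508.1563 nm/s

508.1563


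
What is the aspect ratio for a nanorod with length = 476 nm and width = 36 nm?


Aspect ratio AR = length / diameter
AR = 476 / 36
AR = 13.22

13.22


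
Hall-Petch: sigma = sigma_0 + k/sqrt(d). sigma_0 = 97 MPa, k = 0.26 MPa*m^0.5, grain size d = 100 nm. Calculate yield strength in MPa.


d = 100 nm = 1e-07 m
sqrt(d) = 0.0003162278
Hall-Petch contribution = k / sqrt(d) = 0.26 / 0.0003162278 = 822.2 MPa
sigma = sigma_0 + k/sqrt(d) = 97 + 822.2 = 919.2 MPa

919.2


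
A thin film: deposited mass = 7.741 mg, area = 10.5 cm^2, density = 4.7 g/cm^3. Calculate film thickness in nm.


Convert: m = 7.741 mg = 7.7410e-06 kg, A = 10.5 cm^2 = 1.0500e-03 m^2, rho = 4.7 g/cm^3 = 4700 kg/m^3
t = m / (A * rho)
t = 7.7410e-06 / (1.0500e-03 * 4700)
t = 1.5686e-06 m = 1568.6 nm

1568.6


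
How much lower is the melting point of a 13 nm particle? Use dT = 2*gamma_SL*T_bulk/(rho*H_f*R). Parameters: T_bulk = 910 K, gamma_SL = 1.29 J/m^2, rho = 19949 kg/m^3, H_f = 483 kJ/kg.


Radius R = 13/2 = 6.5 nm = 6.5e-09 m
Convert H_f = 483 kJ/kg = 483000 J/kg
dT = 2 * gamma_SL * T_bulk / (rho * H_f * R)
dT = 2 * 1.29 * 910 / (19949 * 483000 * 6.5e-09)
dT = 37.5 K

37.5


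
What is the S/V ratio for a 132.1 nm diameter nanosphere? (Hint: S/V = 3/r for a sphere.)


Radius r = 132.1/2 = 66.05 nm
S/V = 3 / r = 3 / 66.05
S/V = 0.0454 nm^-1

0.0454


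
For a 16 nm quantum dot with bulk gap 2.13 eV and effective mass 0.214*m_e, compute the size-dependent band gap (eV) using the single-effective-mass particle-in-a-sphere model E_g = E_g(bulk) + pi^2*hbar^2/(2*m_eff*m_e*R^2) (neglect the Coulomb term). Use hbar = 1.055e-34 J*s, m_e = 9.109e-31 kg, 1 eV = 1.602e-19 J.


Radius R = 16/2 nm = 8e-09 m
Confinement energy dE = pi^2 * hbar^2 / (2 * m_eff * m_e * R^2)
dE = pi^2 * (1.055e-34)^2 / (2 * 0.214 * 9.109e-31 * (8e-09)^2) J, divided by 1.602e-19 J/eV
dE = 0.0275 eV
Total band gap = E_g(bulk) + dE = 2.13 + 0.0275 = 2.1575 eV

2.1575


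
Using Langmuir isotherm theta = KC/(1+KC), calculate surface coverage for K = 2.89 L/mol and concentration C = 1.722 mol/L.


Langmuir isotherm: theta = K*C / (1 + K*C)
K*C = 2.89 * 1.722 = 4.97658
theta = 4.97658 / (1 + 4.97658) = 4.97658 / 5.97658
theta = 0.8327

0.8327


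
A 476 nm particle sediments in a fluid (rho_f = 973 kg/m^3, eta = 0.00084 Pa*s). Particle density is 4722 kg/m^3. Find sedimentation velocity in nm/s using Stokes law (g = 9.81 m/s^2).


Radius R = 476/2 nm = 2.38e-07 m
Density difference = 4722 - 973 = 3749 kg/m^3
v = 2 * R^2 * (rho_p - rho_f) * g / (9 * eta)
v = 2 * (2.38e-07)^2 * 3749 * 9.81 / (9 * 0.00084)
v = 5.5112e-07 m/s = 551.1205 nm/s

551.1205


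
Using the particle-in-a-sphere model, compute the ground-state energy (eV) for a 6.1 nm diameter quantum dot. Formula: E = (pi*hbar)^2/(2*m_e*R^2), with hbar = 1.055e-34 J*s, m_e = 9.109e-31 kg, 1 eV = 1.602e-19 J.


Radius R = 6.1/2 = 3.05 nm = 3.05e-09 m
E = (pi * 1.055e-34)^2 / (2 * 9.109e-31 * (3.05e-09)^2)
E(J) = 6.48193e-21
E = E(J) / 1.602e-19 = 0.0405 eV

0.0405


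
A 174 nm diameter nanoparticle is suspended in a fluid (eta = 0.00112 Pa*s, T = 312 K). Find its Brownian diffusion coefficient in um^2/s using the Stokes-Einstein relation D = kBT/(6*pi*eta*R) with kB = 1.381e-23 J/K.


Radius R = 174/2 = 87 nm = 8.7e-08 m
D = kB*T / (6*pi*eta*R)
D = 1.381e-23 * 312 / (6 * pi * 0.00112 * 8.7e-08)
D = 2.3459e-12 m^2/s = 2.346 um^2/s

2.346


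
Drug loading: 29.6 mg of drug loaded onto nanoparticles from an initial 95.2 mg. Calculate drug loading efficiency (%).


Drug loading efficiency = (drug loaded / drug initial) * 100
DLE = 29.6 / 95.2 * 100
DLE = 0.3109 * 100
DLE = 31.09%

31.09


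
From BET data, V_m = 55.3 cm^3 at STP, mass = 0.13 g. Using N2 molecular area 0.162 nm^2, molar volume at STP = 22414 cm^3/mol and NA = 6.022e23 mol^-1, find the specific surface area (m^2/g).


Number of moles in monolayer = V_m / 22414 = 55.3 / 22414 = 0.00246721
Number of molecules = moles * NA = 0.00246721 * 6.022e23
SA = molecules * sigma / mass
SA = (55.3 / 22414) * 6.022e23 * 0.162e-18 / 0.13
SA = 1851.5 m^2/g

1851.5


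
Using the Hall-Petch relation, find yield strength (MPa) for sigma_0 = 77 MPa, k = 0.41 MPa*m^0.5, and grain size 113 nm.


d = 113 nm = 1.13e-07 m
sqrt(d) = 0.0003361547
Hall-Petch contribution = k / sqrt(d) = 0.41 / 0.0003361547 = 1219.7 MPa
sigma = sigma_0 + k/sqrt(d) = 77 + 1219.7 = 1296.7 MPa

1296.7


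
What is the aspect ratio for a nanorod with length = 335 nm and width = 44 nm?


Aspect ratio AR = length / diameter
AR = 335 / 44
AR = 7.61

7.61


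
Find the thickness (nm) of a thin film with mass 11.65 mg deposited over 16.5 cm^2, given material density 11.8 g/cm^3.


Convert: m = 11.65 mg = 1.1650e-05 kg, A = 16.5 cm^2 = 1.6500e-03 m^2, rho = 11.8 g/cm^3 = 11800 kg/m^3
t = m / (A * rho)
t = 1.1650e-05 / (1.6500e-03 * 11800)
t = 5.9836e-07 m = 598.4 nm

598.4


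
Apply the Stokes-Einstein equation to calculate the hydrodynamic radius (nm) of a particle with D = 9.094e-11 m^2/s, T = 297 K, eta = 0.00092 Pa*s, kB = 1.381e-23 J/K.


Stokes-Einstein: R = kB*T / (6*pi*eta*D)
R = 1.381e-23 * 297 / (6 * pi * 0.00092 * 9.094e-11)
R = 2.6008e-09 m = 2.6 nm

2.6


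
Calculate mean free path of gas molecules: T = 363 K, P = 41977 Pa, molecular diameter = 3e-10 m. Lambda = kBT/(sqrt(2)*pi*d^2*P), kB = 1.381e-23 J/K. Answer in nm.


Mean free path: lambda = kB*T / (sqrt(2) * pi * d^2 * P)
lambda = 1.381e-23 * 363 / (sqrt(2) * pi * (3e-10)^2 * 41977)
lambda = 2.98663e-07 m
lambda = 298.66 nm

298.66


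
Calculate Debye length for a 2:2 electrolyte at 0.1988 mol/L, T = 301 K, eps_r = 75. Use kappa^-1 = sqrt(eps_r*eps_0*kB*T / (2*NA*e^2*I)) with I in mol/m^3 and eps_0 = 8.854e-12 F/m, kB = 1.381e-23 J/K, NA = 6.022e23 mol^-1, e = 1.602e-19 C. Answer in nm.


Ionic strength I = 0.1988 * 2^2 * 1000 = 795.2 mol/m^3
kappa^-1 = sqrt(75 * 8.854e-12 * 1.381e-23 * 301 / (2 * 6.022e23 * (1.602e-19)^2 * 795.2))
kappa^-1 = 0.335 nm

0.335


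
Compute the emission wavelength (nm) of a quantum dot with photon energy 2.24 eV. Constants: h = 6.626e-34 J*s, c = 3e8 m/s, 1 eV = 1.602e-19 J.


Convert energy: E = 2.24 eV = 2.24 * 1.602e-19 = 3.58848e-19 J
lambda = h*c / E = 6.626e-34 * 3e8 / 3.58848e-19
lambda = 5.53939e-07 m = 553.9 nm

553.9


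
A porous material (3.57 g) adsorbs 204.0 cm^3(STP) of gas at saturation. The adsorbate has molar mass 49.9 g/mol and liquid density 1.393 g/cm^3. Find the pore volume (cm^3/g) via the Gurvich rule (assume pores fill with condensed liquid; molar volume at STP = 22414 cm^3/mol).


Moles adsorbed n = V_ads / 22414 = 204.0 / 22414 = 9.101454e-03 mol
Liquid volume V_liq = n * M / rho_liq = 9.101454e-03 * 49.9 / 1.393 = 0.32603 cm^3
Specific pore volume V_pore = V_liq / m_sample = 0.32603 / 3.57
V_pore = 0.0913 cm^3/g

0.0913


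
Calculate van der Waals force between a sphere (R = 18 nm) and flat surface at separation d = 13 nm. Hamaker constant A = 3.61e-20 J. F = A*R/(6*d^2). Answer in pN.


Convert to SI: R = 18 nm = 1.8e-08 m, d = 13 nm = 1.3e-08 m
F = A * R / (6 * d^2)
F = 3.61e-20 * 1.8e-08 / (6 * (1.3e-08)^2)
F = 6.40828e-13 N = 0.641 pN

0.641


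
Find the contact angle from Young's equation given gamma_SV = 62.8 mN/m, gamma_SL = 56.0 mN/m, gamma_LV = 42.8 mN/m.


cos(theta) = (gamma_SV - gamma_SL) / gamma_LV
cos(theta) = (62.8 - 56.0) / 42.8
cos(theta) = 0.158879
theta = arccos(0.158879) = 80.86 degrees

80.86


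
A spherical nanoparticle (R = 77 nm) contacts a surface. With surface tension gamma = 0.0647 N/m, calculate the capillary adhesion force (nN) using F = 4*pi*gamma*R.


Convert radius: R = 77 nm = 7.7e-08 m
F = 4 * pi * gamma * R
F = 4 * pi * 0.0647 * 7.7e-08
F = 6.26044e-08 N = 62.6044 nN

62.6044


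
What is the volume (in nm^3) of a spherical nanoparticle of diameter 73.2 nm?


Radius r = 73.2/2 = 36.6 nm
Volume V = (4/3) * pi * r^3
V = (4/3) * pi * (36.6)^3
V = 205367.57 nm^3

205367.57


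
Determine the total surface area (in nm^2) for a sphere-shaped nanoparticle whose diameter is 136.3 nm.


Radius r = 136.3/2 = 68.15 nm
Surface area SA = 4 * pi * r^2
SA = 4 * pi * (68.15)^2
SA = 58363.53 nm^2

58363.53


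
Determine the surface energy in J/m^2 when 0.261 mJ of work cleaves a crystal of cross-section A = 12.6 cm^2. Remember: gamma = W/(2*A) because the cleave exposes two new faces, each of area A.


Convert: A = 12.6 cm^2 = 0.00126 m^2, W = 0.261 mJ = 0.000261 J
Cleaving exposes two faces of area A, so total new surface = 2*A and gamma = W / (2*A)
gamma = 0.000261 / (2 * 0.00126)
gamma = 0.104 J/m^2

0.104


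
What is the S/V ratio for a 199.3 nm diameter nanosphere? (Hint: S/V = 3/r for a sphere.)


Radius r = 199.3/2 = 99.65 nm
S/V = 3 / r = 3 / 99.65
S/V = 0.0301 nm^-1

0.0301


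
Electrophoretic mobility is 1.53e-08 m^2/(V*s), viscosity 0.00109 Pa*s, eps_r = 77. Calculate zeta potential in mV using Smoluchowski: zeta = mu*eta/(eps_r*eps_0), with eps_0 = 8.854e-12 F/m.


Smoluchowski equation: zeta = mu * eta / (eps_r * eps_0)
zeta = 1.53e-08 * 0.00109 / (77 * 8.854e-12)
zeta = 0.024462 V = 24.46 mV

24.46


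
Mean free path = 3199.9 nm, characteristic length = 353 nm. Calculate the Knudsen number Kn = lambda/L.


Knudsen number Kn = lambda / L
Kn = 3199.9 / 353
Kn = 9.0649

9.0649


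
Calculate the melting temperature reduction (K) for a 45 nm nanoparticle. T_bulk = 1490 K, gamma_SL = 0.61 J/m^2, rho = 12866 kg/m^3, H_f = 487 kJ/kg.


Radius R = 45/2 = 22.5 nm = 2.25e-08 m
Convert H_f = 487 kJ/kg = 487000 J/kg
dT = 2 * gamma_SL * T_bulk / (rho * H_f * R)
dT = 2 * 0.61 * 1490 / (12866 * 487000 * 2.25e-08)
dT = 12.9 K

12.9


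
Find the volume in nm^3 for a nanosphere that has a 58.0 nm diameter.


Radius r = 58.0/2 = 29 nm
Volume V = (4/3) * pi * r^3
V = (4/3) * pi * (29)^3
V = 102160.4 nm^3

102160.4


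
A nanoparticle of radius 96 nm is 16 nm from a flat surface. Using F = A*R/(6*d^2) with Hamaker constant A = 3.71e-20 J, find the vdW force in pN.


Convert to SI: R = 96 nm = 9.6e-08 m, d = 16 nm = 1.6e-08 m
F = A * R / (6 * d^2)
F = 3.71e-20 * 9.6e-08 / (6 * (1.6e-08)^2)
F = 2.31875e-12 N = 2.319 pN

2.319


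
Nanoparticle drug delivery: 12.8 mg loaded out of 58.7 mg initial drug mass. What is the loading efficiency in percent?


Drug loading efficiency = (drug loaded / drug initial) * 100
DLE = 12.8 / 58.7 * 100
DLE = 0.2181 * 100
DLE = 21.81%

21.81


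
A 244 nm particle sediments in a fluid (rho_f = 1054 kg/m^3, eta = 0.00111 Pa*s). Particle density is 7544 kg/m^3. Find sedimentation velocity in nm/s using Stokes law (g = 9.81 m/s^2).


Radius R = 244/2 nm = 1.22e-07 m
Density difference = 7544 - 1054 = 6490 kg/m^3
v = 2 * R^2 * (rho_p - rho_f) * g / (9 * eta)
v = 2 * (1.22e-07)^2 * 6490 * 9.81 / (9 * 0.00111)
v = 1.89713e-07 m/s = 189.7133 nm/s

189.7133


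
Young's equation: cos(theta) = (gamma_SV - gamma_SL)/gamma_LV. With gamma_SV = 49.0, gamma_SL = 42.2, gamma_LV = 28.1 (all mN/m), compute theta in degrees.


cos(theta) = (gamma_SV - gamma_SL) / gamma_LV
cos(theta) = (49.0 - 42.2) / 28.1
cos(theta) = 0.241993
theta = arccos(0.241993) = 76.0 degrees

76.0


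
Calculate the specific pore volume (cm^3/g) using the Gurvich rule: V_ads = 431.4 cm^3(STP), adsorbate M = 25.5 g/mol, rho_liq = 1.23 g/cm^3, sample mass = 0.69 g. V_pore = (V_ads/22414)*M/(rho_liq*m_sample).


Moles adsorbed n = V_ads / 22414 = 431.4 / 22414 = 1.924690e-02 mol
Liquid volume V_liq = n * M / rho_liq = 1.924690e-02 * 25.5 / 1.23 = 0.39902 cm^3
Specific pore volume V_pore = V_liq / m_sample = 0.39902 / 0.69
V_pore = 0.5783 cm^3/g

0.5783


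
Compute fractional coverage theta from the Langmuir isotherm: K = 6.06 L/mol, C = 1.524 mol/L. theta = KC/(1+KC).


Langmuir isotherm: theta = K*C / (1 + K*C)
K*C = 6.06 * 1.524 = 9.23544
theta = 9.23544 / (1 + 9.23544) = 9.23544 / 10.23544
theta = 0.9023

0.9023


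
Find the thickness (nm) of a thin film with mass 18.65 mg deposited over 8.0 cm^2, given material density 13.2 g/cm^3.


Convert: m = 18.65 mg = 1.8650e-05 kg, A = 8.0 cm^2 = 8.0000e-04 m^2, rho = 13.2 g/cm^3 = 13200 kg/m^3
t = m / (A * rho)
t = 1.8650e-05 / (8.0000e-04 * 13200)
t = 1.7661e-06 m = 1766.1 nm

1766.1


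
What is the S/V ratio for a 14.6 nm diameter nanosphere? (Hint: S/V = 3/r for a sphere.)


Radius r = 14.6/2 = 7.3 nm
S/V = 3 / r = 3 / 7.3
S/V = 0.411 nm^-1

0.411


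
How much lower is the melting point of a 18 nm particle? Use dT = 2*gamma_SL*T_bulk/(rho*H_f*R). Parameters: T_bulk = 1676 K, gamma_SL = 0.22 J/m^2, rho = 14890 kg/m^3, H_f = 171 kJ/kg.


Radius R = 18/2 = 9 nm = 9e-09 m
Convert H_f = 171 kJ/kg = 171000 J/kg
dT = 2 * gamma_SL * T_bulk / (rho * H_f * R)
dT = 2 * 0.22 * 1676 / (14890 * 171000 * 9e-09)
dT = 32.2 K

32.2


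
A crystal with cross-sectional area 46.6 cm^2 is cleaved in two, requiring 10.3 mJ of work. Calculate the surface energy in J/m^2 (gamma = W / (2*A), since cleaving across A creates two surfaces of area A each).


Convert: A = 46.6 cm^2 = 0.00466 m^2, W = 10.3 mJ = 0.0103 J
Cleaving exposes two faces of area A, so total new surface = 2*A and gamma = W / (2*A)
gamma = 0.0103 / (2 * 0.00466)
gamma = 1.105 J/m^2

1.105


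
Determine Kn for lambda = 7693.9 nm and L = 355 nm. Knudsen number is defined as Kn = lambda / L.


Knudsen number Kn = lambda / L
Kn = 7693.9 / 355
Kn = 21.673

21.673


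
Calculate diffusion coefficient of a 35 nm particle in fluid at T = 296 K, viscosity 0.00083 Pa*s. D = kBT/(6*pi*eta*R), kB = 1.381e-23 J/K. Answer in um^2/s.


Radius R = 35/2 = 17.5 nm = 1.75e-08 m
D = kB*T / (6*pi*eta*R)
D = 1.381e-23 * 296 / (6 * pi * 0.00083 * 1.75e-08)
D = 1.49303e-11 m^2/s = 14.93 um^2/s

14.93


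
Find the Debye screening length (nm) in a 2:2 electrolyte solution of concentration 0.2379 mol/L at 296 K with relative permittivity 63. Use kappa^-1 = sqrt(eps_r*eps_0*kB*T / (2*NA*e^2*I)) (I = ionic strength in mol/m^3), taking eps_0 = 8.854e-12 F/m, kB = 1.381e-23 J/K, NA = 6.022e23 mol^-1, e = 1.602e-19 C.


Ionic strength I = 0.2379 * 2^2 * 1000 = 951.6 mol/m^3
kappa^-1 = sqrt(63 * 8.854e-12 * 1.381e-23 * 296 / (2 * 6.022e23 * (1.602e-19)^2 * 951.6))
kappa^-1 = 0.278 nm

0.278


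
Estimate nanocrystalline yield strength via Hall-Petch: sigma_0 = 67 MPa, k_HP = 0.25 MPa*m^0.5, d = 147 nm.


d = 147 nm = 1.47e-07 m
sqrt(d) = 0.0003834058
Hall-Petch contribution = k / sqrt(d) = 0.25 / 0.0003834058 = 652.1 MPa
sigma = sigma_0 + k/sqrt(d) = 67 + 652.1 = 719.1 MPa

719.1


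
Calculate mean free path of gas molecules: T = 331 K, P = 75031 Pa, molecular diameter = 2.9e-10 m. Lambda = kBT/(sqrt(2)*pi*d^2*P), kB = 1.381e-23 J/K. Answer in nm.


Mean free path: lambda = kB*T / (sqrt(2) * pi * d^2 * P)
lambda = 1.381e-23 * 331 / (sqrt(2) * pi * (2.9e-10)^2 * 75031)
lambda = 1.6305e-07 m
lambda = 163.05 nm

163.05


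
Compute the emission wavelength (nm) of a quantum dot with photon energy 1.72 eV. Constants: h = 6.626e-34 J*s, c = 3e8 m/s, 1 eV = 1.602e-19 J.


Convert energy: E = 1.72 eV = 1.72 * 1.602e-19 = 2.75544e-19 J
lambda = h*c / E = 6.626e-34 * 3e8 / 2.75544e-19
lambda = 7.21409e-07 m = 721.4 nm

721.4


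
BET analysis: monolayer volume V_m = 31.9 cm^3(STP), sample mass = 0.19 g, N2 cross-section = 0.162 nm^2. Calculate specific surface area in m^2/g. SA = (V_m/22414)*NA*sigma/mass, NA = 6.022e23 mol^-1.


Number of moles in monolayer = V_m / 22414 = 31.9 / 22414 = 0.00142322
Number of molecules = moles * NA = 0.00142322 * 6.022e23
SA = molecules * sigma / mass
SA = (31.9 / 22414) * 6.022e23 * 0.162e-18 / 0.19
SA = 730.8 m^2/g

730.8


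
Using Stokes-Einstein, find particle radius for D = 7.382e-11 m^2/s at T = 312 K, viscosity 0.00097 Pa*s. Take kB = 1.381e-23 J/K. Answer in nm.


Stokes-Einstein: R = kB*T / (6*pi*eta*D)
R = 1.381e-23 * 312 / (6 * pi * 0.00097 * 7.382e-11)
R = 3.19228e-09 m = 3.19 nm

3.19


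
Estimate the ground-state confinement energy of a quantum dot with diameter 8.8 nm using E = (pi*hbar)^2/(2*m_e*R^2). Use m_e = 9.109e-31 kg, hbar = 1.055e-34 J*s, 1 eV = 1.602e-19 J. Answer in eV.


Radius R = 8.8/2 = 4.4 nm = 4.4e-09 m
E = (pi * 1.055e-34)^2 / (2 * 9.109e-31 * (4.4e-09)^2)
E(J) = 3.11457e-21
E = E(J) / 1.602e-19 = 0.0194 eV

0.0194
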